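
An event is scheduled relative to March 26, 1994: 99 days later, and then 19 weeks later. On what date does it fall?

November 13, 1994

Adding 99 days from March 26, 1994:
March has 31 days, so 31 − 26 = 5 days remain after March 26, 1994; 99 − 5 = 94 left.
April 1994 has 30 days: 94 − 30 = 64 left.
May 1994 has 31 days: 64 − 31 = 33 left.
June 1994 has 30 days: 33 − 30 = 3 left.
3 days into July 1994 → July 3, 1994.
Advancing 19 weeks (= 133 days) from July 3, 1994:
July has 31 days, so 31 − 3 = 28 days remain after July 3, 1994; 133 − 28 = 105 left.
August 1994 has 31 days: 105 − 31 = 74 left.
September 1994 has 30 days: 74 − 30 = 44 left.
October 1994 has 31 days: 44 − 31 = 13 left.
13 days into November 1994 → November 13, 1994.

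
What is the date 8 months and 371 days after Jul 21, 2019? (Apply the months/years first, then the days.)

Advancing 8 months and 371 days from July 21, 2019: first the month/year part, then the days.
month 7 + 8 = 15, which is month 3 of year 2020 → March 2020.
Day 21 is valid in March, giving March 21, 2020.
Now add 371 days from March 21, 2020.
March has 31 days, so 31 − 21 = 10 days remain after March 21, 2020; 371 − 10 = 361 left.
April 2020 has 30 days: 361 − 30 = 331 left.
May 2020 has 31 days: 331 − 31 = 300 left.
June 2020 has 30 days: 300 − 30 = 270 left.
July 2020 has 31 days: 270 − 31 = 239 left.
August 2020 has 31 days: 239 − 31 = 208 left.
September 2020 has 30 days: 208 − 30 = 178 left.
October 2020 has 31 days: 178 − 31 = 147 left.
November 2020 has 30 days: 147 − 30 = 117 left.
December 2020 has 31 days: 117 − 31 = 86 left.
January 2021 has 31 days: 86 − 31 = 55 left.
February 2021 has 28 days (2021 is not a leap year): 55 − 28 = 27 left.
27 days into March 2021 → March 27, 2021.

March 27, 2021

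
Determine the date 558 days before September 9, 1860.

Subtracting 558 days from September 9, 1860.
Going back 9 days from September 9, 1860 reaches the end of the previous month; 558 − 9 = 549 left.
August 1860 has 31 days: 549 − 31 = 518 left.
July 1860 has 31 days: 518 − 31 = 487 left.
June 1860 has 30 days: 487 − 30 = 457 left.
May 1860 has 31 days: 457 − 31 = 426 left.
April 1860 has 30 days: 426 − 30 = 396 left.
March 1860 has 31 days: 396 − 31 = 365 left.
February 1860 has 29 days (1860 is a leap year): 365 − 29 = 336 left.
January 1860 has 31 days: 336 − 31 = 305 left.
December 1859 has 31 days: 305 − 31 = 274 left.
November 1859 has 30 days: 274 − 30 = 244 left.
October 1859 has 31 days: 244 − 31 = 213 left.
September 1859 has 30 days: 213 − 30 = 183 left.
August 1859 has 31 days: 183 − 31 = 152 left.
July 1859 has 31 days: 152 − 31 = 121 left.
June 1859 has 30 days: 121 − 30 = 91 left.
May 1859 has 31 days: 91 − 31 = 60 left.
April 1859 has 30 days: 60 − 30 = 30 left.
March 1859 has 31 days; 31 − 30 = 1 → March 1, 1859.

March 1, 1859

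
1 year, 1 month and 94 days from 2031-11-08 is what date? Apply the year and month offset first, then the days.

Counting forward 1 year, 1 month and 94 days from November 8, 2031: first the month/year part, then the days.
+1 year → 2032; month 11 + 1 = 12 → December 2032.
Day 8 is valid in December, giving December 8, 2032.
Now add 94 days from December 8, 2032.
December has 31 days, so 31 − 8 = 23 days remain after December 8, 2032; 94 − 23 = 71 left.
January 2033 has 31 days: 71 − 31 = 40 left.
February 2033 has 28 days (2033 is not a leap year): 40 − 28 = 12 left.
12 days into March 2033 → March 12, 2033.

March 12, 2033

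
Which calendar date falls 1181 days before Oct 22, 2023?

Subtracting 1181 days from October 22, 2023.
Going back 22 days from October 22, 2023 reaches the end of the previous month; 1181 − 22 = 1159 left.
September 2023 has 30 days: 1159 − 30 = 1129 left.
August 2023 has 31 days: 1129 − 31 = 1098 left.
July 2023 has 31 days: 1098 − 31 = 1067 left.
June 2023 has 30 days: 1067 − 30 = 1037 left.
May 2023 has 31 days: 1037 − 31 = 1006 left.
April 2023 has 30 days: 1006 − 30 = 976 left.
March 2023 has 31 days: 976 − 31 = 945 left.
February 2023 has 28 days (2023 is not a leap year): 945 − 28 = 917 left.
January 2023 has 31 days: 917 − 31 = 886 left.
December 2022 has 31 days: 886 − 31 = 855 left.
November 2022 has 30 days: 855 − 30 = 825 left.
October 2022 has 31 days: 825 − 31 = 794 left.
September 2022 has 30 days: 794 − 30 = 764 left.
August 2022 has 31 days: 764 − 31 = 733 left.
July 2022 has 31 days: 733 − 31 = 702 left.
June 2022 has 30 days: 702 − 30 = 672 left.
May 2022 has 31 days: 672 − 31 = 641 left.
April 2022 has 30 days: 641 − 30 = 611 left.
March 2022 has 31 days: 611 − 31 = 580 left.
February 2022 has 28 days (2022 is not a leap year): 580 − 28 = 552 left.
January 2022 has 31 days: 552 − 31 = 521 left.
December 2021 has 31 days: 521 − 31 = 490 left.
November 2021 has 30 days: 490 − 30 = 460 left.
October 2021 has 31 days: 460 − 31 = 429 left.
September 2021 has 30 days: 429 − 30 = 399 left.
August 2021 has 31 days: 399 − 31 = 368 left.
July 2021 has 31 days: 368 − 31 = 337 left.
June 2021 has 30 days: 337 − 30 = 307 left.
May 2021 has 31 days: 307 − 31 = 276 left.
April 2021 has 30 days: 276 − 30 = 246 left.
March 2021 has 31 days: 246 − 31 = 215 left.
February 2021 has 28 days (2021 is not a leap year): 215 − 28 = 187 left.
January 2021 has 31 days: 187 − 31 = 156 left.
December 2020 has 31 days: 156 − 31 = 125 left.
November 2020 has 30 days: 125 − 30 = 95 left.
October 2020 has 31 days: 95 − 31 = 64 left.
September 2020 has 30 days: 64 − 30 = 34 left.
August 2020 has 31 days: 34 − 31 = 3 left.
July 2020 has 31 days; 31 − 3 = 28 → July 28, 2020.

July 28, 2020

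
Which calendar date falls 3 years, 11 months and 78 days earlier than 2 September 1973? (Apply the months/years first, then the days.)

Going back 3 years, 11 months and 78 days from September 2, 1973: first the month/year part, then the days.
-3 years → 1970; month 9 − 11 = -2, which is month 10 of year 1969 → October 1969.
Day 2 is valid in October, giving October 2, 1969.
Now subtract 78 days from October 2, 1969.
Going back 2 days from October 2, 1969 reaches the end of the previous month; 78 − 2 = 76 left.
September 1969 has 30 days: 76 − 30 = 46 left.
August 1969 has 31 days: 46 − 31 = 15 left.
July 1969 has 31 days; 31 − 15 = 16 → July 16, 1969.

July 16, 1969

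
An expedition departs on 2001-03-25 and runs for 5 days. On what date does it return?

Advancing 5 days from March 25, 2001.
March has 31 days; 25 + 5 = 30, still in March.

March 30, 2001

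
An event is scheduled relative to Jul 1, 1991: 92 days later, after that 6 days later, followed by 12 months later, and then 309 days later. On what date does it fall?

Counting forward 92 days from July 1, 1991:
July has 31 days, so 31 − 1 = 30 days remain after July 1, 1991; 92 − 30 = 62 left.
August 1991 has 31 days: 62 − 31 = 31 left.
September 1991 has 30 days: 31 − 30 = 1 left.
1 day into October 1991 → October 1, 1991.
Adding 6 days from October 1, 1991:
October has 31 days; 1 + 6 = 7, still in October.
Adding 12 months from October 7, 1991:
month 10 + 12 = 22, which is month 10 of year 1992 → October 1992.
Day 7 is valid in October, giving October 7, 1992.
Advancing 309 days from October 7, 1992:
October has 31 days, so 31 − 7 = 24 days remain after October 7, 1992; 309 − 24 = 285 left.
November 1992 has 30 days: 285 − 30 = 255 left.
December 1992 has 31 days: 255 − 31 = 224 left.
January 1993 has 31 days: 224 − 31 = 193 left.
February 1993 has 28 days (1993 is not a leap year): 193 − 28 = 165 left.
March 1993 has 31 days: 165 − 31 = 134 left.
April 1993 has 30 days: 134 − 30 = 104 left.
May 1993 has 31 days: 104 − 31 = 73 left.
June 1993 has 30 days: 73 − 30 = 43 left.
July 1993 has 31 days: 43 − 31 = 12 left.
12 days into August 1993 → August 12, 1993.

August 12, 1993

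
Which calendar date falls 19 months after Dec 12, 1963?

July 12, 1965

Advancing 19 months from December 12, 1963.
month 12 + 19 = 31, which is month 7 of year 1965 → July 1965.
Day 12 is valid in July, giving July 12, 1965.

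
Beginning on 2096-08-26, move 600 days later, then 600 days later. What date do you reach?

December 9, 2099

Advancing 600 days from August 26, 2096:
August has 31 days, so 31 − 26 = 5 days remain after August 26, 2096; 600 − 5 = 595 left.
September 2096 has 30 days: 595 − 30 = 565 left.
October 2096 has 31 days: 565 − 31 = 534 left.
November 2096 has 30 days: 534 − 30 = 504 left.
December 2096 has 31 days: 504 − 31 = 473 left.
January 2097 has 31 days: 473 − 31 = 442 left.
February 2097 has 28 days (2097 is not a leap year): 442 − 28 = 414 left.
March 2097 has 31 days: 414 − 31 = 383 left.
April 2097 has 30 days: 383 − 30 = 353 left.
May 2097 has 31 days: 353 − 31 = 322 left.
June 2097 has 30 days: 322 − 30 = 292 left.
July 2097 has 31 days: 292 − 31 = 261 left.
August 2097 has 31 days: 261 − 31 = 230 left.
September 2097 has 30 days: 230 − 30 = 200 left.
October 2097 has 31 days: 200 − 31 = 169 left.
November 2097 has 30 days: 169 − 30 = 139 left.
December 2097 has 31 days: 139 − 31 = 108 left.
January 2098 has 31 days: 108 − 31 = 77 left.
February 2098 has 28 days (2098 is not a leap year): 77 − 28 = 49 left.
March 2098 has 31 days: 49 − 31 = 18 left.
18 days into April 2098 → April 18, 2098.
Counting forward 600 days from April 18, 2098:
April has 30 days, so 30 − 18 = 12 days remain after April 18, 2098; 600 − 12 = 588 left.
May 2098 has 31 days: 588 − 31 = 557 left.
June 2098 has 30 days: 557 − 30 = 527 left.
July 2098 has 31 days: 527 − 31 = 496 left.
August 2098 has 31 days: 496 − 31 = 465 left.
September 2098 has 30 days: 465 − 30 = 435 left.
October 2098 has 31 days: 435 − 31 = 404 left.
November 2098 has 30 days: 404 − 30 = 374 left.
December 2098 has 31 days: 374 − 31 = 343 left.
January 2099 has 31 days: 343 − 31 = 312 left.
February 2099 has 28 days (2099 is not a leap year): 312 − 28 = 284 left.
March 2099 has 31 days: 284 − 31 = 253 left.
April 2099 has 30 days: 253 − 30 = 223 left.
May 2099 has 31 days: 223 − 31 = 192 left.
June 2099 has 30 days: 192 − 30 = 162 left.
July 2099 has 31 days: 162 − 31 = 131 left.
August 2099 has 31 days: 131 − 31 = 100 left.
September 2099 has 30 days: 100 − 30 = 70 left.
October 2099 has 31 days: 70 − 31 = 39 left.
November 2099 has 30 days: 39 − 30 = 9 left.
9 days into December 2099 → December 9, 2099.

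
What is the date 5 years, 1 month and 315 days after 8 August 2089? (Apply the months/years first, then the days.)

Adding 5 years, 1 month and 315 days from August 8, 2089: first the month/year part, then the days.
+5 years → 2094; month 8 + 1 = 9 → September 2094.
Day 8 is valid in September, giving September 8, 2094.
Now add 315 days from September 8, 2094.
September has 30 days, so 30 − 8 = 22 days remain after September 8, 2094; 315 − 22 = 293 left.
October 2094 has 31 days: 293 − 31 = 262 left.
November 2094 has 30 days: 262 − 30 = 232 left.
December 2094 has 31 days: 232 − 31 = 201 left.
January 2095 has 31 days: 201 − 31 = 170 left.
February 2095 has 28 days (2095 is not a leap year): 170 − 28 = 142 left.
March 2095 has 31 days: 142 − 31 = 111 left.
April 2095 has 30 days: 111 − 30 = 81 left.
May 2095 has 31 days: 81 − 31 = 50 left.
June 2095 has 30 days: 50 − 30 = 20 left.
20 days into July 2095 → July 20, 2095.

July 20, 2095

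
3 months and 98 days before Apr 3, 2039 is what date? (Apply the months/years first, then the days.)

September 27, 2038

Counting back 3 months and 98 days from April 3, 2039: first the month/year part, then the days.
month 4 − 3 = 1 → January 2039.
Day 3 is valid in January, giving January 3, 2039.
Now subtract 98 days from January 3, 2039.
Going back 3 days from January 3, 2039 reaches the end of the previous month; 98 − 3 = 95 left.
December 2038 has 31 days: 95 − 31 = 64 left.
November 2038 has 30 days: 64 − 30 = 34 left.
October 2038 has 31 days: 34 − 31 = 3 left.
September 2038 has 30 days; 30 − 3 = 27 → September 27, 2038.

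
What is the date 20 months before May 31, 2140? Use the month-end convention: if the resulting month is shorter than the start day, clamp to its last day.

Counting back 20 months from May 31, 2140.
month 5 − 20 = -15, which is month 9 of year 2138 → September 2138.
September 2138 has only 30 days and the start was day 31, so the date clamps to September 30, 2138.

September 30, 2138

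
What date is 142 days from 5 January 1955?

May 27, 1955

Counting forward 142 days from January 5, 1955.
January has 31 days, so 31 − 5 = 26 days remain after January 5, 1955; 142 − 26 = 116 left.
February 1955 has 28 days (1955 is not a leap year): 116 − 28 = 88 left.
March 1955 has 31 days: 88 − 31 = 57 left.
April 1955 has 30 days: 57 − 30 = 27 left.
27 days into May 1955 → May 27, 1955.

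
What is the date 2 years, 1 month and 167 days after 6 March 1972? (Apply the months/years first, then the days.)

Adding 2 years, 1 month and 167 days from March 6, 1972: first the month/year part, then the days.
+2 years → 1974; month 3 + 1 = 4 → April 1974.
Day 6 is valid in April, giving April 6, 1974.
Now add 167 days from April 6, 1974.
April has 30 days, so 30 − 6 = 24 days remain after April 6, 1974; 167 − 24 = 143 left.
May 1974 has 31 days: 143 − 31 = 112 left.
June 1974 has 30 days: 112 − 30 = 82 left.
July 1974 has 31 days: 82 − 31 = 51 left.
August 1974 has 31 days: 51 − 31 = 20 left.
20 days into September 1974 → September 20, 1974.

September 20, 1974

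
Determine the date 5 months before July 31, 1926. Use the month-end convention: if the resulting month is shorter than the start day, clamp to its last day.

February 28, 1926

Subtracting 5 months from July 31, 1926.
month 7 − 5 = 2 → February 1926.
February 1926 has only 28 days (1926 is not a leap year — relevant if February), and the start was day 31, so the date clamps to February 28, 1926.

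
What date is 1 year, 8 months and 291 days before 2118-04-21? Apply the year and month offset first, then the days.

November 4, 2115

Subtracting 1 year, 8 months and 291 days from April 21, 2118: first the month/year part, then the days.
-1 year → 2117; month 4 − 8 = -4, which is month 8 of year 2116 → August 2116.
Day 21 is valid in August, giving August 21, 2116.
Now subtract 291 days from August 21, 2116.
Going back 21 days from August 21, 2116 reaches the end of the previous month; 291 − 21 = 270 left.
July 2116 has 31 days: 270 − 31 = 239 left.
June 2116 has 30 days: 239 − 30 = 209 left.
May 2116 has 31 days: 209 − 31 = 178 left.
April 2116 has 30 days: 178 − 30 = 148 left.
March 2116 has 31 days: 148 − 31 = 117 left.
February 2116 has 29 days (2116 is a leap year): 117 − 29 = 88 left.
January 2116 has 31 days: 88 − 31 = 57 left.
December 2115 has 31 days: 57 − 31 = 26 left.
November 2115 has 30 days; 30 − 26 = 4 → November 4, 2115.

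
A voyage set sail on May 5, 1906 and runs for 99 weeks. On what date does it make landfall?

March 28, 1908

Adding 99 weeks = 693 days from May 5, 1906.
May has 31 days, so 31 − 5 = 26 days remain after May 5, 1906; 693 − 26 = 667 left.
June 1906 has 30 days: 667 − 30 = 637 left.
July 1906 has 31 days: 637 − 31 = 606 left.
August 1906 has 31 days: 606 − 31 = 575 left.
September 1906 has 30 days: 575 − 30 = 545 left.
October 1906 has 31 days: 545 − 31 = 514 left.
November 1906 has 30 days: 514 − 30 = 484 left.
December 1906 has 31 days: 484 − 31 = 453 left.
January 1907 has 31 days: 453 − 31 = 422 left.
February 1907 has 28 days (1907 is not a leap year): 422 − 28 = 394 left.
March 1907 has 31 days: 394 − 31 = 363 left.
April 1907 has 30 days: 363 − 30 = 333 left.
May 1907 has 31 days: 333 − 31 = 302 left.
June 1907 has 30 days: 302 − 30 = 272 left.
July 1907 has 31 days: 272 − 31 = 241 left.
August 1907 has 31 days: 241 − 31 = 210 left.
September 1907 has 30 days: 210 − 30 = 180 left.
October 1907 has 31 days: 180 − 31 = 149 left.
November 1907 has 30 days: 149 − 30 = 119 left.
December 1907 has 31 days: 119 − 31 = 88 left.
January 1908 has 31 days: 88 − 31 = 57 left.
February 1908 has 29 days (1908 is a leap year): 57 − 29 = 28 left.
28 days into March 1908 → March 28, 1908.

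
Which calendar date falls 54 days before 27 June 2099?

May 4, 2099

Subtracting 54 days from June 27, 2099.
Going back 27 days from June 27, 2099 reaches the end of the previous month; 54 − 27 = 27 left.
May 2099 has 31 days; 31 − 27 = 4 → May 4, 2099.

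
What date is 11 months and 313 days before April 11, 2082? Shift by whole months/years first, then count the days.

July 2, 2080

Subtracting 11 months and 313 days from April 11, 2082: first the month/year part, then the days.
month 4 − 11 = -7, which is month 5 of year 2081 → May 2081.
Day 11 is valid in May, giving May 11, 2081.
Now subtract 313 days from May 11, 2081.
Going back 11 days from May 11, 2081 reaches the end of the previous month; 313 − 11 = 302 left.
April 2081 has 30 days: 302 − 30 = 272 left.
March 2081 has 31 days: 272 − 31 = 241 left.
February 2081 has 28 days (2081 is not a leap year): 241 − 28 = 213 left.
January 2081 has 31 days: 213 − 31 = 182 left.
December 2080 has 31 days: 182 − 31 = 151 left.
November 2080 has 30 days: 151 − 30 = 121 left.
October 2080 has 31 days: 121 − 31 = 90 left.
September 2080 has 30 days: 90 − 30 = 60 left.
August 2080 has 31 days: 60 − 31 = 29 left.
July 2080 has 31 days; 31 − 29 = 2 → July 2, 2080.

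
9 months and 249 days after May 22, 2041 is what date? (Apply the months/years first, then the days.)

October 29, 2042

Advancing 9 months and 249 days from May 22, 2041: first the month/year part, then the days.
month 5 + 9 = 14, which is month 2 of year 2042 → February 2042.
Day 22 is valid in February, giving February 22, 2042.
Now add 249 days from February 22, 2042.
February has 28 days, so 28 − 22 = 6 days remain after February 22, 2042; 249 − 6 = 243 left.
March 2042 has 31 days: 243 − 31 = 212 left.
April 2042 has 30 days: 212 − 30 = 182 left.
May 2042 has 31 days: 182 − 31 = 151 left.
June 2042 has 30 days: 151 − 30 = 121 left.
July 2042 has 31 days: 121 − 31 = 90 left.
August 2042 has 31 days: 90 − 31 = 59 left.
September 2042 has 30 days: 59 − 30 = 29 left.
29 days into October 2042 → October 29, 2042.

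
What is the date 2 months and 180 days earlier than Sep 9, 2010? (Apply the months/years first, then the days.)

Going back 2 months and 180 days from September 9, 2010: first the month/year part, then the days.
month 9 − 2 = 7 → July 2010.
Day 9 is valid in July, giving July 9, 2010.
Now subtract 180 days from July 9, 2010.
Going back 9 days from July 9, 2010 reaches the end of the previous month; 180 − 9 = 171 left.
June 2010 has 30 days: 171 − 30 = 141 left.
May 2010 has 31 days: 141 − 31 = 110 left.
April 2010 has 30 days: 110 − 30 = 80 left.
March 2010 has 31 days: 80 − 31 = 49 left.
February 2010 has 28 days (2010 is not a leap year): 49 − 28 = 21 left.
January 2010 has 31 days; 31 − 21 = 10 → January 10, 2010.

January 10, 2010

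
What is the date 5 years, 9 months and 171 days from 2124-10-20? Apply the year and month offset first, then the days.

January 7, 2131

Counting forward 5 years, 9 months and 171 days from October 20, 2124: first the month/year part, then the days.
+5 years → 2129; month 10 + 9 = 19, which is month 7 of year 2130 → July 2130.
Day 20 is valid in July, giving July 20, 2130.
Now add 171 days from July 20, 2130.
July has 31 days, so 31 − 20 = 11 days remain after July 20, 2130; 171 − 11 = 160 left.
August 2130 has 31 days: 160 − 31 = 129 left.
September 2130 has 30 days: 129 − 30 = 99 left.
October 2130 has 31 days: 99 − 31 = 68 left.
November 2130 has 30 days: 68 − 30 = 38 left.
December 2130 has 31 days: 38 − 31 = 7 left.
7 days into January 2131 → January 7, 2131.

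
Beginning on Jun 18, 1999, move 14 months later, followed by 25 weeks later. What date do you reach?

February 9, 2001

Counting forward 14 months from June 18, 1999:
month 6 + 14 = 20, which is month 8 of year 2000 → August 2000.
Day 18 is valid in August, giving August 18, 2000.
Advancing 25 weeks (= 175 days) from August 18, 2000:
August has 31 days, so 31 − 18 = 13 days remain after August 18, 2000; 175 − 13 = 162 left.
September 2000 has 30 days: 162 − 30 = 132 left.
October 2000 has 31 days: 132 − 31 = 101 left.
November 2000 has 30 days: 101 − 30 = 71 left.
December 2000 has 31 days: 71 − 31 = 40 left.
January 2001 has 31 days: 40 − 31 = 9 left.
9 days into February 2001 → February 9, 2001.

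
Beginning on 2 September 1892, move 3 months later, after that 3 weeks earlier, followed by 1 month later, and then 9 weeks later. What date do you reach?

February 12, 1893

Counting forward 3 months from September 2, 1892:
month 9 + 3 = 12 → December 1892.
Day 2 is valid in December, giving December 2, 1892.
Counting back 3 weeks (= 21 days) from December 2, 1892:
Going back 2 days from December 2, 1892 reaches the end of the previous month; 21 − 2 = 19 left.
November 1892 has 30 days; 30 − 19 = 11 → November 11, 1892.
Advancing 1 month from November 11, 1892:
month 11 + 1 = 12 → December 1892.
Day 11 is valid in December, giving December 11, 1892.
Adding 9 weeks (= 63 days) from December 11, 1892:
December has 31 days, so 31 − 11 = 20 days remain after December 11, 1892; 63 − 20 = 43 left.
January 1893 has 31 days: 43 − 31 = 12 left.
12 days into February 1893 → February 12, 1893.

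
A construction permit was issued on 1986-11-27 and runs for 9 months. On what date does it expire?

Advancing 9 months from November 27, 1986.
month 11 + 9 = 20, which is month 8 of year 1987 → August 1987.
Day 27 is valid in August, giving August 27, 1987.

August 27, 1987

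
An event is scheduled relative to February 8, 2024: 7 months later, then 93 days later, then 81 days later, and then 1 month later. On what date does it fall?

Adding 7 months from February 8, 2024:
month 2 + 7 = 9 → September 2024.
Day 8 is valid in September, giving September 8, 2024.
Advancing 93 days from September 8, 2024:
September has 30 days, so 30 − 8 = 22 days remain after September 8, 2024; 93 − 22 = 71 left.
October 2024 has 31 days: 71 − 31 = 40 left.
November 2024 has 30 days: 40 − 30 = 10 left.
10 days into December 2024 → December 10, 2024.
Counting forward 81 days from December 10, 2024:
December has 31 days, so 31 − 10 = 21 days remain after December 10, 2024; 81 − 21 = 60 left.
January 2025 has 31 days: 60 − 31 = 29 left.
February 2025 has 28 days (2025 is not a leap year): 29 − 28 = 1 left.
1 day into March 2025 → March 1, 2025.
Advancing 1 month from March 1, 2025:
month 3 + 1 = 4 → April 2025.
Day 1 is valid in April, giving April 1, 2025.

April 1, 2025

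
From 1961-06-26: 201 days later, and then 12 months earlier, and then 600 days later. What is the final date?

September 5, 1962

Advancing 201 days from June 26, 1961:
June has 30 days, so 30 − 26 = 4 days remain after June 26, 1961; 201 − 4 = 197 left.
July 1961 has 31 days: 197 − 31 = 166 left.
August 1961 has 31 days: 166 − 31 = 135 left.
September 1961 has 30 days: 135 − 30 = 105 left.
October 1961 has 31 days: 105 − 31 = 74 left.
November 1961 has 30 days: 74 − 30 = 44 left.
December 1961 has 31 days: 44 − 31 = 13 left.
13 days into January 1962 → January 13, 1962.
Going back 12 months from January 13, 1962:
month 1 − 12 = -11, which is month 1 of year 1961 → January 1961.
Day 13 is valid in January, giving January 13, 1961.
Adding 600 days from January 13, 1961:
January has 31 days, so 31 − 13 = 18 days remain after January 13, 1961; 600 − 18 = 582 left.
February 1961 has 28 days (1961 is not a leap year): 582 − 28 = 554 left.
March 1961 has 31 days: 554 − 31 = 523 left.
April 1961 has 30 days: 523 − 30 = 493 left.
May 1961 has 31 days: 493 − 31 = 462 left.
June 1961 has 30 days: 462 − 30 = 432 left.
July 1961 has 31 days: 432 − 31 = 401 left.
August 1961 has 31 days: 401 − 31 = 370 left.
September 1961 has 30 days: 370 − 30 = 340 left.
October 1961 has 31 days: 340 − 31 = 309 left.
November 1961 has 30 days: 309 − 30 = 279 left.
December 1961 has 31 days: 279 − 31 = 248 left.
January 1962 has 31 days: 248 − 31 = 217 left.
February 1962 has 28 days (1962 is not a leap year): 217 − 28 = 189 left.
March 1962 has 31 days: 189 − 31 = 158 left.
April 1962 has 30 days: 158 − 30 = 128 left.
May 1962 has 31 days: 128 − 31 = 97 left.
June 1962 has 30 days: 97 − 30 = 67 left.
July 1962 has 31 days: 67 − 31 = 36 left.
August 1962 has 31 days: 36 − 31 = 5 left.
5 days into September 1962 → September 5, 1962.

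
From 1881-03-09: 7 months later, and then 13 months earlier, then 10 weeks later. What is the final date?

Adding 7 months from March 9, 1881:
month 3 + 7 = 10 → October 1881.
Day 9 is valid in October, giving October 9, 1881.
Going back 13 months from October 9, 1881:
month 10 − 13 = -3, which is month 9 of year 1880 → September 1880.
Day 9 is valid in September, giving September 9, 1880.
Advancing 10 weeks (= 70 days) from September 9, 1880:
September has 30 days, so 30 − 9 = 21 days remain after September 9, 1880; 70 − 21 = 49 left.
October 1880 has 31 days: 49 − 31 = 18 left.
18 days into November 1880 → November 18, 1880.

November 18, 1880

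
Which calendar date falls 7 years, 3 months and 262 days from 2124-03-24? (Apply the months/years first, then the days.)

Counting forward 7 years, 3 months and 262 days from March 24, 2124: first the month/year part, then the days.
+7 years → 2131; month 3 + 3 = 6 → June 2131.
Day 24 is valid in June, giving June 24, 2131.
Now add 262 days from June 24, 2131.
June has 30 days, so 30 − 24 = 6 days remain after June 24, 2131; 262 − 6 = 256 left.
July 2131 has 31 days: 256 − 31 = 225 left.
August 2131 has 31 days: 225 − 31 = 194 left.
September 2131 has 30 days: 194 − 30 = 164 left.
October 2131 has 31 days: 164 − 31 = 133 left.
November 2131 has 30 days: 133 − 30 = 103 left.
December 2131 has 31 days: 103 − 31 = 72 left.
January 2132 has 31 days: 72 − 31 = 41 left.
February 2132 has 29 days (2132 is a leap year): 41 − 29 = 12 left.
12 days into March 2132 → March 12, 2132.

March 12, 2132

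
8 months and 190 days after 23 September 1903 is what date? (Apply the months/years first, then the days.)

Advancing 8 months and 190 days from September 23, 1903: first the month/year part, then the days.
month 9 + 8 = 17, which is month 5 of year 1904 → May 1904.
Day 23 is valid in May, giving May 23, 1904.
Now add 190 days from May 23, 1904.
May has 31 days, so 31 − 23 = 8 days remain after May 23, 1904; 190 − 8 = 182 left.
June 1904 has 30 days: 182 − 30 = 152 left.
July 1904 has 31 days: 152 − 31 = 121 left.
August 1904 has 31 days: 121 − 31 = 90 left.
September 1904 has 30 days: 90 − 30 = 60 left.
October 1904 has 31 days: 60 − 31 = 29 left.
29 days into November 1904 → November 29, 1904.

November 29, 1904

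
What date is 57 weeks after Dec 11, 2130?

January 14, 2132

Advancing 57 weeks = 399 days from December 11, 2130.
December has 31 days, so 31 − 11 = 20 days remain after December 11, 2130; 399 − 20 = 379 left.
January 2131 has 31 days: 379 − 31 = 348 left.
February 2131 has 28 days (2131 is not a leap year): 348 − 28 = 320 left.
March 2131 has 31 days: 320 − 31 = 289 left.
April 2131 has 30 days: 289 − 30 = 259 left.
May 2131 has 31 days: 259 − 31 = 228 left.
June 2131 has 30 days: 228 − 30 = 198 left.
July 2131 has 31 days: 198 − 31 = 167 left.
August 2131 has 31 days: 167 − 31 = 136 left.
September 2131 has 30 days: 136 − 30 = 106 left.
October 2131 has 31 days: 106 − 31 = 75 left.
November 2131 has 30 days: 75 − 30 = 45 left.
December 2131 has 31 days: 45 − 31 = 14 left.
14 days into January 2132 → January 14, 2132.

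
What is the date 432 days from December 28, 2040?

Counting forward 432 days from December 28, 2040.
December has 31 days, so 31 − 28 = 3 days remain after December 28, 2040; 432 − 3 = 429 left.
January 2041 has 31 days: 429 − 31 = 398 left.
February 2041 has 28 days (2041 is not a leap year): 398 − 28 = 370 left.
March 2041 has 31 days: 370 − 31 = 339 left.
April 2041 has 30 days: 339 − 30 = 309 left.
May 2041 has 31 days: 309 − 31 = 278 left.
June 2041 has 30 days: 278 − 30 = 248 left.
July 2041 has 31 days: 248 − 31 = 217 left.
August 2041 has 31 days: 217 − 31 = 186 left.
September 2041 has 30 days: 186 − 30 = 156 left.
October 2041 has 31 days: 156 − 31 = 125 left.
November 2041 has 30 days: 125 − 30 = 95 left.
December 2041 has 31 days: 95 − 31 = 64 left.
January 2042 has 31 days: 64 − 31 = 33 left.
February 2042 has 28 days (2042 is not a leap year): 33 − 28 = 5 left.
5 days into March 2042 → March 5, 2042.

March 5, 2042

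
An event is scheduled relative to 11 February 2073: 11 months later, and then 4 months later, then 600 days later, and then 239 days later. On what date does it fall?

Advancing 11 months from February 11, 2073:
month 2 + 11 = 13, which is month 1 of year 2074 → January 2074.
Day 11 is valid in January, giving January 11, 2074.
Counting forward 4 months from January 11, 2074:
month 1 + 4 = 5 → May 2074.
Day 11 is valid in May, giving May 11, 2074.
Counting forward 600 days from May 11, 2074:
May has 31 days, so 31 − 11 = 20 days remain after May 11, 2074; 600 − 20 = 580 left.
June 2074 has 30 days: 580 − 30 = 550 left.
July 2074 has 31 days: 550 − 31 = 519 left.
August 2074 has 31 days: 519 − 31 = 488 left.
September 2074 has 30 days: 488 − 30 = 458 left.
October 2074 has 31 days: 458 − 31 = 427 left.
November 2074 has 30 days: 427 − 30 = 397 left.
December 2074 has 31 days: 397 − 31 = 366 left.
January 2075 has 31 days: 366 − 31 = 335 left.
February 2075 has 28 days (2075 is not a leap year): 335 − 28 = 307 left.
March 2075 has 31 days: 307 − 31 = 276 left.
April 2075 has 30 days: 276 − 30 = 246 left.
May 2075 has 31 days: 246 − 31 = 215 left.
June 2075 has 30 days: 215 − 30 = 185 left.
July 2075 has 31 days: 185 − 31 = 154 left.
August 2075 has 31 days: 154 − 31 = 123 left.
September 2075 has 30 days: 123 − 30 = 93 left.
October 2075 has 31 days: 93 − 31 = 62 left.
November 2075 has 30 days: 62 − 30 = 32 left.
December 2075 has 31 days: 32 − 31 = 1 left.
1 day into January 2076 → January 1, 2076.
Advancing 239 days from January 1, 2076:
January has 31 days, so 31 − 1 = 30 days remain after January 1, 2076; 239 − 30 = 209 left.
February 2076 has 29 days (2076 is a leap year): 209 − 29 = 180 left.
March 2076 has 31 days: 180 − 31 = 149 left.
April 2076 has 30 days: 149 − 30 = 119 left.
May 2076 has 31 days: 119 − 31 = 88 left.
June 2076 has 30 days: 88 − 30 = 58 left.
July 2076 has 31 days: 58 − 31 = 27 left.
27 days into August 2076 → August 27, 2076.

August 27, 2076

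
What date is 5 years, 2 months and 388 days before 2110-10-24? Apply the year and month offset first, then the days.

August 1, 2104

Subtracting 5 years, 2 months and 388 days from October 24, 2110: first the month/year part, then the days.
-5 years → 2105; month 10 − 2 = 8 → August 2105.
Day 24 is valid in August, giving August 24, 2105.
Now subtract 388 days from August 24, 2105.
Going back 24 days from August 24, 2105 reaches the end of the previous month; 388 − 24 = 364 left.
July 2105 has 31 days: 364 − 31 = 333 left.
June 2105 has 30 days: 333 − 30 = 303 left.
May 2105 has 31 days: 303 − 31 = 272 left.
April 2105 has 30 days: 272 − 30 = 242 left.
March 2105 has 31 days: 242 − 31 = 211 left.
February 2105 has 28 days (2105 is not a leap year): 211 − 28 = 183 left.
January 2105 has 31 days: 183 − 31 = 152 left.
December 2104 has 31 days: 152 − 31 = 121 left.
November 2104 has 30 days: 121 − 30 = 91 left.
October 2104 has 31 days: 91 − 31 = 60 left.
September 2104 has 30 days: 60 − 30 = 30 left.
August 2104 has 31 days; 31 − 30 = 1 → August 1, 2104.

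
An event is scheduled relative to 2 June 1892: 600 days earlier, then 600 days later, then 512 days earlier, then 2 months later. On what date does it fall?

Counting back 600 days from June 2, 1892:
Going back 2 days from June 2, 1892 reaches the end of the previous month; 600 − 2 = 598 left.
May 1892 has 31 days: 598 − 31 = 567 left.
April 1892 has 30 days: 567 − 30 = 537 left.
March 1892 has 31 days: 537 − 31 = 506 left.
February 1892 has 29 days (1892 is a leap year): 506 − 29 = 477 left.
January 1892 has 31 days: 477 − 31 = 446 left.
December 1891 has 31 days: 446 − 31 = 415 left.
November 1891 has 30 days: 415 − 30 = 385 left.
October 1891 has 31 days: 385 − 31 = 354 left.
September 1891 has 30 days: 354 − 30 = 324 left.
August 1891 has 31 days: 324 − 31 = 293 left.
July 1891 has 31 days: 293 − 31 = 262 left.
June 1891 has 30 days: 262 − 30 = 232 left.
May 1891 has 31 days: 232 − 31 = 201 left.
April 1891 has 30 days: 201 − 30 = 171 left.
March 1891 has 31 days: 171 − 31 = 140 left.
February 1891 has 28 days (1891 is not a leap year): 140 − 28 = 112 left.
January 1891 has 31 days: 112 − 31 = 81 left.
December 1890 has 31 days: 81 − 31 = 50 left.
November 1890 has 30 days: 50 − 30 = 20 left.
October 1890 has 31 days; 31 − 20 = 11 → October 11, 1890.
Advancing 600 days from October 11, 1890:
October has 31 days, so 31 − 11 = 20 days remain after October 11, 1890; 600 − 20 = 580 left.
November 1890 has 30 days: 580 − 30 = 550 left.
December 1890 has 31 days: 550 − 31 = 519 left.
January 1891 has 31 days: 519 − 31 = 488 left.
February 1891 has 28 days (1891 is not a leap year): 488 − 28 = 460 left.
March 1891 has 31 days: 460 − 31 = 429 left.
April 1891 has 30 days: 429 − 30 = 399 left.
May 1891 has 31 days: 399 − 31 = 368 left.
June 1891 has 30 days: 368 − 30 = 338 left.
July 1891 has 31 days: 338 − 31 = 307 left.
August 1891 has 31 days: 307 − 31 = 276 left.
September 1891 has 30 days: 276 − 30 = 246 left.
October 1891 has 31 days: 246 − 31 = 215 left.
November 1891 has 30 days: 215 − 30 = 185 left.
December 1891 has 31 days: 185 − 31 = 154 left.
January 1892 has 31 days: 154 − 31 = 123 left.
February 1892 has 29 days (1892 is a leap year): 123 − 29 = 94 left.
March 1892 has 31 days: 94 − 31 = 63 left.
April 1892 has 30 days: 63 − 30 = 33 left.
May 1892 has 31 days: 33 − 31 = 2 left.
2 days into June 1892 → June 2, 1892.
Subtracting 512 days from June 2, 1892:
Going back 2 days from June 2, 1892 reaches the end of the previous month; 512 − 2 = 510 left.
May 1892 has 31 days: 510 − 31 = 479 left.
April 1892 has 30 days: 479 − 30 = 449 left.
March 1892 has 31 days: 449 − 31 = 418 left.
February 1892 has 29 days (1892 is a leap year): 418 − 29 = 389 left.
January 1892 has 31 days: 389 − 31 = 358 left.
December 1891 has 31 days: 358 − 31 = 327 left.
November 1891 has 30 days: 327 − 30 = 297 left.
October 1891 has 31 days: 297 − 31 = 266 left.
September 1891 has 30 days: 266 − 30 = 236 left.
August 1891 has 31 days: 236 − 31 = 205 left.
July 1891 has 31 days: 205 − 31 = 174 left.
June 1891 has 30 days: 174 − 30 = 144 left.
May 1891 has 31 days: 144 − 31 = 113 left.
April 1891 has 30 days: 113 − 30 = 83 left.
March 1891 has 31 days: 83 − 31 = 52 left.
February 1891 has 28 days (1891 is not a leap year): 52 − 28 = 24 left.
January 1891 has 31 days; 31 − 24 = 7 → January 7, 1891.
Counting forward 2 months from January 7, 1891:
month 1 + 2 = 3 → March 1891.
Day 7 is valid in March, giving March 7, 1891.

March 7, 1891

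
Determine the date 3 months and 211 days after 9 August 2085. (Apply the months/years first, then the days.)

Adding 3 months and 211 days from August 9, 2085: first the month/year part, then the days.
month 8 + 3 = 11 → November 2085.
Day 9 is valid in November, giving November 9, 2085.
Now add 211 days from November 9, 2085.
November has 30 days, so 30 − 9 = 21 days remain after November 9, 2085; 211 − 21 = 190 left.
December 2085 has 31 days: 190 − 31 = 159 left.
January 2086 has 31 days: 159 − 31 = 128 left.
February 2086 has 28 days (2086 is not a leap year): 128 − 28 = 100 left.
March 2086 has 31 days: 100 − 31 = 69 left.
April 2086 has 30 days: 69 − 30 = 39 left.
May 2086 has 31 days: 39 − 31 = 8 left.
8 days into June 2086 → June 8, 2086.

June 8, 2086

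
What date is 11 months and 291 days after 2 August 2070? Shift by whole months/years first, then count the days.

Adding 11 months and 291 days from August 2, 2070: first the month/year part, then the days.
month 8 + 11 = 19, which is month 7 of year 2071 → July 2071.
Day 2 is valid in July, giving July 2, 2071.
Now add 291 days from July 2, 2071.
July has 31 days, so 31 − 2 = 29 days remain after July 2, 2071; 291 − 29 = 262 left.
August 2071 has 31 days: 262 − 31 = 231 left.
September 2071 has 30 days: 231 − 30 = 201 left.
October 2071 has 31 days: 201 − 31 = 170 left.
November 2071 has 30 days: 170 − 30 = 140 left.
December 2071 has 31 days: 140 − 31 = 109 left.
January 2072 has 31 days: 109 − 31 = 78 left.
February 2072 has 29 days (2072 is a leap year): 78 − 29 = 49 left.
March 2072 has 31 days: 49 − 31 = 18 left.
18 days into April 2072 → April 18, 2072.

April 18, 2072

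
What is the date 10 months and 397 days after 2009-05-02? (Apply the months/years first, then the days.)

April 3, 2011

Advancing 10 months and 397 days from May 2, 2009: first the month/year part, then the days.
month 5 + 10 = 15, which is month 3 of year 2010 → March 2010.
Day 2 is valid in March, giving March 2, 2010.
Now add 397 days from March 2, 2010.
March has 31 days, so 31 − 2 = 29 days remain after March 2, 2010; 397 − 29 = 368 left.
April 2010 has 30 days: 368 − 30 = 338 left.
May 2010 has 31 days: 338 − 31 = 307 left.
June 2010 has 30 days: 307 − 30 = 277 left.
July 2010 has 31 days: 277 − 31 = 246 left.
August 2010 has 31 days: 246 − 31 = 215 left.
September 2010 has 30 days: 215 − 30 = 185 left.
October 2010 has 31 days: 185 − 31 = 154 left.
November 2010 has 30 days: 154 − 30 = 124 left.
December 2010 has 31 days: 124 − 31 = 93 left.
January 2011 has 31 days: 93 − 31 = 62 left.
February 2011 has 28 days (2011 is not a leap year): 62 − 28 = 34 left.
March 2011 has 31 days: 34 − 31 = 3 left.
3 days into April 2011 → April 3, 2011.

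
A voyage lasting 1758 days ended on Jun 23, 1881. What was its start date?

August 30, 1876

Subtracting 1758 days from June 23, 1881.
Going back 23 days from June 23, 1881 reaches the end of the previous month; 1758 − 23 = 1735 left.
May 1881 has 31 days: 1735 − 31 = 1704 left.
April 1881 has 30 days: 1704 − 30 = 1674 left.
March 1881 has 31 days: 1674 − 31 = 1643 left.
February 1881 has 28 days (1881 is not a leap year): 1643 − 28 = 1615 left.
January 1881 has 31 days: 1615 − 31 = 1584 left.
December 1880 has 31 days: 1584 − 31 = 1553 left.
November 1880 has 30 days: 1553 − 30 = 1523 left.
October 1880 has 31 days: 1523 − 31 = 1492 left.
September 1880 has 30 days: 1492 − 30 = 1462 left.
August 1880 has 31 days: 1462 − 31 = 1431 left.
July 1880 has 31 days: 1431 − 31 = 1400 left.
June 1880 has 30 days: 1400 − 30 = 1370 left.
May 1880 has 31 days: 1370 − 31 = 1339 left.
April 1880 has 30 days: 1339 − 30 = 1309 left.
March 1880 has 31 days: 1309 − 31 = 1278 left.
February 1880 has 29 days (1880 is a leap year): 1278 − 29 = 1249 left.
January 1880 has 31 days: 1249 − 31 = 1218 left.
December 1879 has 31 days: 1218 − 31 = 1187 left.
November 1879 has 30 days: 1187 − 30 = 1157 left.
October 1879 has 31 days: 1157 − 31 = 1126 left.
September 1879 has 30 days: 1126 − 30 = 1096 left.
August 1879 has 31 days: 1096 − 31 = 1065 left.
July 1879 has 31 days: 1065 − 31 = 1034 left.
June 1879 has 30 days: 1034 − 30 = 1004 left.
May 1879 has 31 days: 1004 − 31 = 973 left.
April 1879 has 30 days: 973 − 30 = 943 left.
March 1879 has 31 days: 943 − 31 = 912 left.
February 1879 has 28 days (1879 is not a leap year): 912 − 28 = 884 left.
January 1879 has 31 days: 884 − 31 = 853 left.
December 1878 has 31 days: 853 − 31 = 822 left.
November 1878 has 30 days: 822 − 30 = 792 left.
October 1878 has 31 days: 792 − 31 = 761 left.
September 1878 has 30 days: 761 − 30 = 731 left.
August 1878 has 31 days: 731 − 31 = 700 left.
July 1878 has 31 days: 700 − 31 = 669 left.
June 1878 has 30 days: 669 − 30 = 639 left.
May 1878 has 31 days: 639 − 31 = 608 left.
April 1878 has 30 days: 608 − 30 = 578 left.
March 1878 has 31 days: 578 − 31 = 547 left.
February 1878 has 28 days (1878 is not a leap year): 547 − 28 = 519 left.
January 1878 has 31 days: 519 − 31 = 488 left.
December 1877 has 31 days: 488 − 31 = 457 left.
November 1877 has 30 days: 457 − 30 = 427 left.
October 1877 has 31 days: 427 − 31 = 396 left.
September 1877 has 30 days: 396 − 30 = 366 left.
August 1877 has 31 days: 366 − 31 = 335 left.
July 1877 has 31 days: 335 − 31 = 304 left.
June 1877 has 30 days: 304 − 30 = 274 left.
May 1877 has 31 days: 274 − 31 = 243 left.
April 1877 has 30 days: 243 − 30 = 213 left.
March 1877 has 31 days: 213 − 31 = 182 left.
February 1877 has 28 days (1877 is not a leap year): 182 − 28 = 154 left.
January 1877 has 31 days: 154 − 31 = 123 left.
December 1876 has 31 days: 123 − 31 = 92 left.
November 1876 has 30 days: 92 − 30 = 62 left.
October 1876 has 31 days: 62 − 31 = 31 left.
September 1876 has 30 days: 31 − 30 = 1 left.
August 1876 has 31 days; 31 − 1 = 30 → August 30, 1876.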